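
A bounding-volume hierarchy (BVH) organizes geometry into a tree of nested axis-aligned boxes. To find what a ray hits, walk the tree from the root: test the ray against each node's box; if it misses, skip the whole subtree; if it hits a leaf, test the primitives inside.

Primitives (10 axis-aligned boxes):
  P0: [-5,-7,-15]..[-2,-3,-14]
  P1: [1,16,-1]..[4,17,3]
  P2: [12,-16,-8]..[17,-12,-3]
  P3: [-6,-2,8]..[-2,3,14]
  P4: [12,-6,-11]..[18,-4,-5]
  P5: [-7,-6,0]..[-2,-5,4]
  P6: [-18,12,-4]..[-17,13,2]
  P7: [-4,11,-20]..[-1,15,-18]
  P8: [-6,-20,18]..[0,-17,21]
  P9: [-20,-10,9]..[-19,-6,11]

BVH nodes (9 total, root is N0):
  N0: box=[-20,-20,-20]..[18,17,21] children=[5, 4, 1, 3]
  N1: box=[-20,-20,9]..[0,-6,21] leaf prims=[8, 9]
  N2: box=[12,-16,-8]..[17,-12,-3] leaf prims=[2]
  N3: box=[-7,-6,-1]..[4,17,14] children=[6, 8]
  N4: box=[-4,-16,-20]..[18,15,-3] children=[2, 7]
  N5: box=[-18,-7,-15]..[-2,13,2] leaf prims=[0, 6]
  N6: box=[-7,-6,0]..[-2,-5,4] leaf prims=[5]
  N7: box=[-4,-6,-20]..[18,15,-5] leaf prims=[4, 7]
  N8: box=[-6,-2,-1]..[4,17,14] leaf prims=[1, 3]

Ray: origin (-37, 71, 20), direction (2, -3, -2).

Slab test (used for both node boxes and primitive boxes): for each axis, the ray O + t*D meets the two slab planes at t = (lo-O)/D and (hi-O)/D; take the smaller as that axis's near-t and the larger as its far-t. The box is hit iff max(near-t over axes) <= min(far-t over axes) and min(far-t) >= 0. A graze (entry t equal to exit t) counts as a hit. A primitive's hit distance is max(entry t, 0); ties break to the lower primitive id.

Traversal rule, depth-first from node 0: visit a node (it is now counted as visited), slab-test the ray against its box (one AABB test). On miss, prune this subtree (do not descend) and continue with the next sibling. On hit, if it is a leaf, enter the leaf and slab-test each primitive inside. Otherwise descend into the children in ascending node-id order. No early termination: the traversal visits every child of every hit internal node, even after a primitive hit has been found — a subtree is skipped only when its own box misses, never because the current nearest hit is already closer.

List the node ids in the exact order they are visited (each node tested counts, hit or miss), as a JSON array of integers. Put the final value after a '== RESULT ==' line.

Traverse from the root:
N0 x:[17/2,55/2] y:[18,91/3] z:[-1/2,20] -> hit [18,20], descend [1, 3, 4, 5]
  N1 x:[17/2,37/2] y:[77/3,91/3] z:[-1/2,11/2] -> miss, prune
  N3 x:[15,41/2] y:[18,77/3] z:[3,21/2] -> miss, prune
  N4 x:[33/2,55/2] y:[56/3,29] z:[23/2,20] -> hit [56/3,20], descend [2, 7]
    N2 x:[49/2,27] y:[83/3,29] z:[23/2,14] -> miss, prune
    N7 x:[33/2,55/2] y:[56/3,77/3] z:[25/2,20] -> hit [56/3,20] leaf, test {P4(miss), P7(miss)}
  N5 x:[19/2,35/2] y:[58/3,26] z:[9,35/2] -> miss, prune

7 AABB tests over nodes [0, 1, 3, 4, 2, 7, 5]; 1 leaf entered; closest miss.

== RESULT ==
[0, 1, 3, 4, 2, 7, 5]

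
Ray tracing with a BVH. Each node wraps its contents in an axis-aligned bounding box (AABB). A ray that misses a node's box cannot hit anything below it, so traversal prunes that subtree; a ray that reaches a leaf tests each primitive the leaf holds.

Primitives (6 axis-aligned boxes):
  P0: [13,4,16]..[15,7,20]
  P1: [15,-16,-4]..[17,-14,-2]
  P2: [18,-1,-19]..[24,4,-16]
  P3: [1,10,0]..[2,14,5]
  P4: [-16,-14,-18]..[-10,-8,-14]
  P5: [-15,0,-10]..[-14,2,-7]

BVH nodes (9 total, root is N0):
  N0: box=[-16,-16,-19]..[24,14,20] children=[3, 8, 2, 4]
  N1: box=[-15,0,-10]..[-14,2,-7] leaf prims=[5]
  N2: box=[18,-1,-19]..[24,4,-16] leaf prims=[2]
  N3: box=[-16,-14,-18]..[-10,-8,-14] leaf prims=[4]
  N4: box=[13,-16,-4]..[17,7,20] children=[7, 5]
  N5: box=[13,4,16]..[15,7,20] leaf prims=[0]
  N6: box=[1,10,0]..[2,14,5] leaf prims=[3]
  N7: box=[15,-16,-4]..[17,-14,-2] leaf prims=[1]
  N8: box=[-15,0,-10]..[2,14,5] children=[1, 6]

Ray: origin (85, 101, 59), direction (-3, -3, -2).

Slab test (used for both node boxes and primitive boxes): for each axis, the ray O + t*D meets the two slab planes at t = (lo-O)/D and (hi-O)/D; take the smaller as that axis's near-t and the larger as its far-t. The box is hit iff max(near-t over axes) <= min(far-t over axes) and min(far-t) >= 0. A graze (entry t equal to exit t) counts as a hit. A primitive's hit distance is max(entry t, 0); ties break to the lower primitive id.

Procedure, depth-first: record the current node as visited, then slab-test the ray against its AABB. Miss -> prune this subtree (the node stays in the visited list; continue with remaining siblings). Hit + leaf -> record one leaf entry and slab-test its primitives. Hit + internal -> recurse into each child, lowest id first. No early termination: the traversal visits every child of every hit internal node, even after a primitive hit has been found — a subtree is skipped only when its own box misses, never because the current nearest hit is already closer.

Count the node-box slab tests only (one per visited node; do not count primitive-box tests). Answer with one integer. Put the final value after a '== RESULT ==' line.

Walk:
N0 x:[61/3,101/3] y:[29,39] z:[39/2,39] -> hit [29,101/3], descend [2, 3, 4, 8]
  N2 x:[61/3,67/3] y:[97/3,34] z:[75/2,39] -> miss, prune
  N3 x:[95/3,101/3] y:[109/3,115/3] z:[73/2,77/2] -> miss, prune
  N4 x:[68/3,24] y:[94/3,39] z:[39/2,63/2] -> miss, prune
  N8 x:[83/3,100/3] y:[29,101/3] z:[27,69/2] -> hit [29,100/3], descend [1, 6]
    N1 x:[33,100/3] y:[33,101/3] z:[33,69/2] -> hit [33,100/3] leaf, test {P5@t=33}
    N6 x:[83/3,28] y:[29,91/3] z:[27,59/2] -> miss, prune

order=[0, 2, 3, 4, 8, 1, 6]  |boxes|=7  |leaves|=1  hit=P5

== RESULT ==
7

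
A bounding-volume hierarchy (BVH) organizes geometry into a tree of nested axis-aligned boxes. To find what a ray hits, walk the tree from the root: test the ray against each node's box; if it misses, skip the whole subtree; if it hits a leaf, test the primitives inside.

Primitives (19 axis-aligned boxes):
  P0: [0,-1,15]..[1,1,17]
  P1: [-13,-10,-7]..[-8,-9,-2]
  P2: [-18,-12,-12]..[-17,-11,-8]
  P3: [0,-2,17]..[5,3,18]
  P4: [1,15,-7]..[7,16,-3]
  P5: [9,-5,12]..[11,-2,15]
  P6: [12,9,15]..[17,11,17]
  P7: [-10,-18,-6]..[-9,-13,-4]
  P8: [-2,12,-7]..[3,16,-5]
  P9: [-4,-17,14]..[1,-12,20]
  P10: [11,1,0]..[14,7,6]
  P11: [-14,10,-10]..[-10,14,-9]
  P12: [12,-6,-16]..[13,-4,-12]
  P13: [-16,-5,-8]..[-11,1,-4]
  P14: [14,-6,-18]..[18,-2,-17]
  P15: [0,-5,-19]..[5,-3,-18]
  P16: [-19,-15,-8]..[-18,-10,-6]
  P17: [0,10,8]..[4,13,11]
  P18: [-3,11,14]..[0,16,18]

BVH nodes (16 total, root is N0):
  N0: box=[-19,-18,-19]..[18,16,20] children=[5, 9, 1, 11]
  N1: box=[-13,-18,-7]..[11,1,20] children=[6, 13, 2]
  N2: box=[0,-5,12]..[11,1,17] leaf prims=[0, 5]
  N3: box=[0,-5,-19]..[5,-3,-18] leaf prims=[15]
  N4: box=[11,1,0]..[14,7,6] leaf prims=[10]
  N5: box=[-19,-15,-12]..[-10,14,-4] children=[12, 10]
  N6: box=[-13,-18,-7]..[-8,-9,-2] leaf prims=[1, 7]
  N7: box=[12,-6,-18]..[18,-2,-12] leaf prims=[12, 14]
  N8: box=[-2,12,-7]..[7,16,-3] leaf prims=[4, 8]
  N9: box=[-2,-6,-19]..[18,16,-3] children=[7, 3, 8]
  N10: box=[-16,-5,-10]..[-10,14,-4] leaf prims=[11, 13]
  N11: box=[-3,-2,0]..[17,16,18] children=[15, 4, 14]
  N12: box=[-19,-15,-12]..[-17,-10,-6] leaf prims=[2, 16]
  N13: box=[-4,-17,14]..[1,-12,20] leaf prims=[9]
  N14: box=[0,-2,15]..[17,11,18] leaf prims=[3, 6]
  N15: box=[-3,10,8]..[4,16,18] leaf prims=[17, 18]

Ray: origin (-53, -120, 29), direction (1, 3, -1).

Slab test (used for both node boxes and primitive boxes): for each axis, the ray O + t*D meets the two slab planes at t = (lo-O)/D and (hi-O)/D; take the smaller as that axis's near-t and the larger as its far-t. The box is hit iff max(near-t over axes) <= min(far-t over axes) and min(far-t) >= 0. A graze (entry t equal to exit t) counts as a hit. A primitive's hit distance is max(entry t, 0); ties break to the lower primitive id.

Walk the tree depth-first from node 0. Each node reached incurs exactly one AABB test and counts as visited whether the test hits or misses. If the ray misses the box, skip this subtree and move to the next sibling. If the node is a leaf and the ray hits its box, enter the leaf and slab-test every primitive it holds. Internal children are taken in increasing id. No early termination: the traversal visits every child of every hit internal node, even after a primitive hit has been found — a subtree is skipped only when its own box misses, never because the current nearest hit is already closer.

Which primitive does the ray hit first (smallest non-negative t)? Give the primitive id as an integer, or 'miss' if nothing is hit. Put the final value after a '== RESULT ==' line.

Walk:
N0 x:[34,71] y:[34,136/3] z:[9,48] -> hit [34,136/3], descend [1, 5, 9, 11]
  N1 x:[40,64] y:[34,121/3] z:[9,36] -> miss, prune
  N5 x:[34,43] y:[35,134/3] z:[33,41] -> hit [35,41], descend [10, 12]
    N10 x:[37,43] y:[115/3,134/3] z:[33,39] -> hit [115/3,39] leaf, test {P11(miss), P13(miss)}
    N12 x:[34,36] y:[35,110/3] z:[35,41] -> hit [35,36] leaf, test {P2(miss), P16@t=35}
  N9 x:[51,71] y:[38,136/3] z:[32,48] -> miss, prune
  N11 x:[50,70] y:[118/3,136/3] z:[11,29] -> miss, prune

Summary -> nodes [0, 1, 5, 10, 12, 9, 11]; box-tests=7; leaf-entries=2; first=P16

== RESULT ==
16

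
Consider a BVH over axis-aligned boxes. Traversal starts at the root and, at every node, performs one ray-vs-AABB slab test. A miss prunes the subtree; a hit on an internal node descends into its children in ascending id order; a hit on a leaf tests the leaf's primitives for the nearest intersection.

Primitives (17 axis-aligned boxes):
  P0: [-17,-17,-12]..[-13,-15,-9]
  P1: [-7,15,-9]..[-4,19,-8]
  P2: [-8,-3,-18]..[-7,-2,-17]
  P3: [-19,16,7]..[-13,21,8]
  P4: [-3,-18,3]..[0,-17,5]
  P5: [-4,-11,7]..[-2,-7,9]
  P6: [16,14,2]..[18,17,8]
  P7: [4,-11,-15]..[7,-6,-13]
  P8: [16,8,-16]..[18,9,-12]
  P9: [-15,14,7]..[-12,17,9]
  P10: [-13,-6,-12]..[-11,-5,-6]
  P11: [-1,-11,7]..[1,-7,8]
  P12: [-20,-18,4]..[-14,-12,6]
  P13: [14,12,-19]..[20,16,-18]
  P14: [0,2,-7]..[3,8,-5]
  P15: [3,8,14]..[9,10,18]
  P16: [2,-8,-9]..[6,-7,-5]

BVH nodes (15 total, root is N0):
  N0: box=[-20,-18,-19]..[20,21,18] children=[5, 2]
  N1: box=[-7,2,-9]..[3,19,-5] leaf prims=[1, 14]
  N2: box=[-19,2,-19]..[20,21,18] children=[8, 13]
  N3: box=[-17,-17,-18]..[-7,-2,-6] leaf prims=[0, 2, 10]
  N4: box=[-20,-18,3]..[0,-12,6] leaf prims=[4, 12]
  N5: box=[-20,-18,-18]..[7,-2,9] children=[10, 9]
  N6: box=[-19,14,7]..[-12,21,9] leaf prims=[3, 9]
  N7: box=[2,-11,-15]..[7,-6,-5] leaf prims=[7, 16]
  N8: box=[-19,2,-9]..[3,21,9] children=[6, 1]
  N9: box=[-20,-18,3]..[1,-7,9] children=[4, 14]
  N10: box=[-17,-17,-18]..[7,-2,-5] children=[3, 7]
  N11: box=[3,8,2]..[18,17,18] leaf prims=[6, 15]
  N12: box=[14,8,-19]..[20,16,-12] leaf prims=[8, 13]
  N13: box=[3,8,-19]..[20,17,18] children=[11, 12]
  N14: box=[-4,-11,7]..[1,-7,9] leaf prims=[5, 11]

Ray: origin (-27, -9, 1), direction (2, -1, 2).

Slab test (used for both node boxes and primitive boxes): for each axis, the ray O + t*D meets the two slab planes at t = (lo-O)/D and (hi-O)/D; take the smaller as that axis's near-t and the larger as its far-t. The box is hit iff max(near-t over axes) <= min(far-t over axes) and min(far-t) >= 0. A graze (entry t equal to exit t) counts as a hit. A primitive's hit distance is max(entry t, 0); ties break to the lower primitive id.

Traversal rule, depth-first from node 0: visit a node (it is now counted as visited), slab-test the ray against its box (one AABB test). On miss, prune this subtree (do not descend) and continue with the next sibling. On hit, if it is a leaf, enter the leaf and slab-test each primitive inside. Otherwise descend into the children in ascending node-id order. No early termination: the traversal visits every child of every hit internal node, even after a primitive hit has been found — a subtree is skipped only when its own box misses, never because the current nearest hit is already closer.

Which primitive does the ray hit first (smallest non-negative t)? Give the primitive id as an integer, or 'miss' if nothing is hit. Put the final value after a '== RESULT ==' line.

Trace the traversal:
N0 x:[7/2,47/2] y:[-30,9] z:[-10,17/2] -> hit [7/2,17/2], descend [2, 5]
  N2 x:[4,47/2] y:[-30,-11] z:[-10,17/2] -> miss, prune
  N5 x:[7/2,17] y:[-7,9] z:[-19/2,4] -> hit [7/2,4], descend [9, 10]
    N9 x:[7/2,14] y:[-2,9] z:[1,4] -> hit [7/2,4], descend [4, 14]
      N4 x:[7/2,27/2] y:[3,9] z:[1,5/2] -> miss, prune
      N14 x:[23/2,14] y:[-2,2] z:[3,4] -> miss, prune
    N10 x:[5,17] y:[-7,8] z:[-19/2,-3] -> miss, prune

Visited [0, 2, 5, 9, 4, 14, 10]. Tests: 7 box, 0 leaf. Nearest: miss.

== RESULT ==
miss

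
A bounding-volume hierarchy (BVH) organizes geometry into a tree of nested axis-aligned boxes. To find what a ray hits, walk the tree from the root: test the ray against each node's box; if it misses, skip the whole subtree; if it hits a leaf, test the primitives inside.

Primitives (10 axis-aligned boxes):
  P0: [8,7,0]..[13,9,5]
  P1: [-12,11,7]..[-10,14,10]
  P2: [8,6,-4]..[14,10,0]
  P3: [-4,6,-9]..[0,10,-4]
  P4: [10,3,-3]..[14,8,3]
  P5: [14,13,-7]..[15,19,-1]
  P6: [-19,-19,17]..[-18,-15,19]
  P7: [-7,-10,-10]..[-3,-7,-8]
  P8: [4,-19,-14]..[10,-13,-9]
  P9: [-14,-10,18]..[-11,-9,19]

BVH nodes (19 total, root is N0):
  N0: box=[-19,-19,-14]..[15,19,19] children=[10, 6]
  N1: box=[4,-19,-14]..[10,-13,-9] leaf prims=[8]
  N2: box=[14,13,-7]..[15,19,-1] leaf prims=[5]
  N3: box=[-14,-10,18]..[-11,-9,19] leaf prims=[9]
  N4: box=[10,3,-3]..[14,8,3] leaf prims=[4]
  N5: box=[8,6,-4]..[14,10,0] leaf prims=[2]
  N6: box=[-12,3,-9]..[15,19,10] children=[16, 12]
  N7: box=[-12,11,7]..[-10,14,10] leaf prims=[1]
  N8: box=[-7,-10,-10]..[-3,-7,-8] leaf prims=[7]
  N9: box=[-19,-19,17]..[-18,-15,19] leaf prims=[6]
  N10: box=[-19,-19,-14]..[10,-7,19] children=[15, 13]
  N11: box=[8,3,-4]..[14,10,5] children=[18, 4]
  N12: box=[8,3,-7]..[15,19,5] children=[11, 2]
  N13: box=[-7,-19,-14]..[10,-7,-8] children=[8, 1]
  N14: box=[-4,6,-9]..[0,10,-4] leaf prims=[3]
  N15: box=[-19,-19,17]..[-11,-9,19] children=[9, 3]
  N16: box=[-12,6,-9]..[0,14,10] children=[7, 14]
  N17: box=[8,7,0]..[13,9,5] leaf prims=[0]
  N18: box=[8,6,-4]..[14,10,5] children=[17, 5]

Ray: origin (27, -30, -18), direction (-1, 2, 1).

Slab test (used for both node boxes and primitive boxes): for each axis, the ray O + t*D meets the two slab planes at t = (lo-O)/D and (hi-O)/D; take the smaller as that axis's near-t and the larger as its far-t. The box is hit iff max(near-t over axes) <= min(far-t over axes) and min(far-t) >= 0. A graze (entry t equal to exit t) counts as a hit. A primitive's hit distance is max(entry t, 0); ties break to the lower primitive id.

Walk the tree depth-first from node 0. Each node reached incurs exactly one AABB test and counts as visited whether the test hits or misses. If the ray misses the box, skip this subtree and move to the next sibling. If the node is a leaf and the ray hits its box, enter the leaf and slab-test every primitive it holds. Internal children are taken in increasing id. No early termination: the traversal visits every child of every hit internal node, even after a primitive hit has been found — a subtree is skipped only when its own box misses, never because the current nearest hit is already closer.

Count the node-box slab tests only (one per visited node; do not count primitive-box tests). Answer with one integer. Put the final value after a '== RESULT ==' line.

Walk:
N0 x:[12,46] y:[11/2,49/2] z:[4,37] -> hit [12,49/2], descend [6, 10]
  N6 x:[12,39] y:[33/2,49/2] z:[9,28] -> hit [33/2,49/2], descend [12, 16]
    N12 x:[12,19] y:[33/2,49/2] z:[11,23] -> hit [33/2,19], descend [2, 11]
      N2 x:[12,13] y:[43/2,49/2] z:[11,17] -> miss, prune
      N11 x:[13,19] y:[33/2,20] z:[14,23] -> hit [33/2,19], descend [4, 18]
        N4 x:[13,17] y:[33/2,19] z:[15,21] -> hit [33/2,17] leaf, test {P4@t=33/2}
        N18 x:[13,19] y:[18,20] z:[14,23] -> hit [18,19], descend [5, 17]
          N5 x:[13,19] y:[18,20] z:[14,18] -> hit [18,18] leaf, test {P2@t=18}
          N17 x:[14,19] y:[37/2,39/2] z:[18,23] -> hit [37/2,19] leaf, test {P0@t=37/2}
    N16 x:[27,39] y:[18,22] z:[9,28] -> miss, prune
  N10 x:[17,46] y:[11/2,23/2] z:[4,37] -> miss, prune

order=[0, 6, 12, 2, 11, 4, 18, 5, 17, 16, 10]  |boxes|=11  |leaves|=3  hit=P4

== RESULT ==
11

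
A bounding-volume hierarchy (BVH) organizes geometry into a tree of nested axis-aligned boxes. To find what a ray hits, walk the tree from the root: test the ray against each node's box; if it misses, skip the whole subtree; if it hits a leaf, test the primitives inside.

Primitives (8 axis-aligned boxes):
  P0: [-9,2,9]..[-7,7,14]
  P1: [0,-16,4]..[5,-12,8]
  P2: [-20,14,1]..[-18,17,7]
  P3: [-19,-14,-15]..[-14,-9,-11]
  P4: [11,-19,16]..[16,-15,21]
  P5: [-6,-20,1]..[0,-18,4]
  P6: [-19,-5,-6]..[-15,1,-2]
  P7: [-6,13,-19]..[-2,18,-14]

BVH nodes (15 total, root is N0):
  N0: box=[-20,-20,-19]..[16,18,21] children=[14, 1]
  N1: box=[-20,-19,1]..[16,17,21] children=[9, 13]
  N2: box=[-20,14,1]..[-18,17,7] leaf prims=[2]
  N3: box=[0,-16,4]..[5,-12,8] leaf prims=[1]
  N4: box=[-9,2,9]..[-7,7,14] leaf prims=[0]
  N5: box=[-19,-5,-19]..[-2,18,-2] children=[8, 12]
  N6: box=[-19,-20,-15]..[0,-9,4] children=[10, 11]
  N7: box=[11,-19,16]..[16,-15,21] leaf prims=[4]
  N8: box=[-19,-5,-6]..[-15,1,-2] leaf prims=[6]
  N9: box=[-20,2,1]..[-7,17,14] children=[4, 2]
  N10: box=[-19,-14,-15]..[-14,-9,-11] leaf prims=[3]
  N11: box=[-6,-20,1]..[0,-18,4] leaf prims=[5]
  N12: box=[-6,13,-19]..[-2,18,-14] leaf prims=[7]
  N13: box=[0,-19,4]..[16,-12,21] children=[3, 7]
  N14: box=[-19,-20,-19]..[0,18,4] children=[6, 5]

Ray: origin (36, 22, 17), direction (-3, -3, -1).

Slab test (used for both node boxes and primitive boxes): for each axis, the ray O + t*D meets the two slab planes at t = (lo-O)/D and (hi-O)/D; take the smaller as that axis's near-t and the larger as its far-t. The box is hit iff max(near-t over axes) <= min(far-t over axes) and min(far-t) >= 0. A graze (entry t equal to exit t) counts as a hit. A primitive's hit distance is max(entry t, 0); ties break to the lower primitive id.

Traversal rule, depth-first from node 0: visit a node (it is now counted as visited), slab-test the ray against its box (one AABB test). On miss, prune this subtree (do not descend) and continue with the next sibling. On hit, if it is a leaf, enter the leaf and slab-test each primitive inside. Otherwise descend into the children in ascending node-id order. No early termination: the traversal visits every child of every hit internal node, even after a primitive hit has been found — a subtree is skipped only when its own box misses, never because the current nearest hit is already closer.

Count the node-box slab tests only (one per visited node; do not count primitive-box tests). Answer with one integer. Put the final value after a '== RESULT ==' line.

Trace the traversal:
N0 x:[20/3,56/3] y:[4/3,14] z:[-4,36] -> hit [20/3,14], descend [1, 14]
  N1 x:[20/3,56/3] y:[5/3,41/3] z:[-4,16] -> hit [20/3,41/3], descend [9, 13]
    N9 x:[43/3,56/3] y:[5/3,20/3] z:[3,16] -> miss, prune
    N13 x:[20/3,12] y:[34/3,41/3] z:[-4,13] -> hit [34/3,12], descend [3, 7]
      N3 x:[31/3,12] y:[34/3,38/3] z:[9,13] -> hit [34/3,12] leaf, test {P1@t=34/3}
      N7 x:[20/3,25/3] y:[37/3,41/3] z:[-4,1] -> miss, prune
  N14 x:[12,55/3] y:[4/3,14] z:[13,36] -> hit [13,14], descend [5, 6]
    N5 x:[38/3,55/3] y:[4/3,9] z:[19,36] -> miss, prune
    N6 x:[12,55/3] y:[31/3,14] z:[13,32] -> hit [13,14], descend [10, 11]
      N10 x:[50/3,55/3] y:[31/3,12] z:[28,32] -> miss, prune
      N11 x:[12,14] y:[40/3,14] z:[13,16] -> hit [40/3,14] leaf, test {P5@t=40/3}

Visited [0, 1, 9, 13, 3, 7, 14, 5, 6, 10, 11]. Tests: 11 box, 2 leaf. Nearest: P1.

== RESULT ==
11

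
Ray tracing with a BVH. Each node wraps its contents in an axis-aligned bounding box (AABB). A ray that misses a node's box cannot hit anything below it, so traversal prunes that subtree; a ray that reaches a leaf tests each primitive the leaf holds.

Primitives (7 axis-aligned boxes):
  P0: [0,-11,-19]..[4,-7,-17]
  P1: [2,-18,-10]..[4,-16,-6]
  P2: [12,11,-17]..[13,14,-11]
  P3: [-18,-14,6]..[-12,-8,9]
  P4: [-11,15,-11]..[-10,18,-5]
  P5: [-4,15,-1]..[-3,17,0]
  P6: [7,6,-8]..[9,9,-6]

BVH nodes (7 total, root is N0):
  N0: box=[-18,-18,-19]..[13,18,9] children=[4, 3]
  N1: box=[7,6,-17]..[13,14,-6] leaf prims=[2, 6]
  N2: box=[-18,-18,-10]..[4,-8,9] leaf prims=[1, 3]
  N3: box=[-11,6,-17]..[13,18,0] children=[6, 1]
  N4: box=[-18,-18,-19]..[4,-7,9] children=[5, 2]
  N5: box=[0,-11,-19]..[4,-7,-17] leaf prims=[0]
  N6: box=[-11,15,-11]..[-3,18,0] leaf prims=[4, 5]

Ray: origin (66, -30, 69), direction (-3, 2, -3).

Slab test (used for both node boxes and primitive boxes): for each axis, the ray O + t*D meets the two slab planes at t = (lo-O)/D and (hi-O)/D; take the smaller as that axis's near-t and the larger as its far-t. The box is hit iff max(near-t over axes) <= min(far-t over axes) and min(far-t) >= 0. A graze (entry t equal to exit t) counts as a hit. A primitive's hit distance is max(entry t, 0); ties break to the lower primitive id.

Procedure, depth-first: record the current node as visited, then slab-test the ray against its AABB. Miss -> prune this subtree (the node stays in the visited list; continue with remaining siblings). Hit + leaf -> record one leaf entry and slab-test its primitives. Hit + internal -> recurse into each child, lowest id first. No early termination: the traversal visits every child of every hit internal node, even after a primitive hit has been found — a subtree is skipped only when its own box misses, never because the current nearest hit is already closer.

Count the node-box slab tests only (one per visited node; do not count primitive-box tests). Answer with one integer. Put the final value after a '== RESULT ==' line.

Traverse from the root:
N0 x:[53/3,28] y:[6,24] z:[20,88/3] -> hit [20,24], descend [3, 4]
  N3 x:[53/3,77/3] y:[18,24] z:[23,86/3] -> hit [23,24], descend [1, 6]
    N1 x:[53/3,59/3] y:[18,22] z:[25,86/3] -> miss, prune
    N6 x:[23,77/3] y:[45/2,24] z:[23,80/3] -> hit [23,24] leaf, test {P4(miss), P5@t=23}
  N4 x:[62/3,28] y:[6,23/2] z:[20,88/3] -> miss, prune

5 AABB tests over nodes [0, 3, 1, 6, 4]; 1 leaf entered; closest P5.

== RESULT ==
5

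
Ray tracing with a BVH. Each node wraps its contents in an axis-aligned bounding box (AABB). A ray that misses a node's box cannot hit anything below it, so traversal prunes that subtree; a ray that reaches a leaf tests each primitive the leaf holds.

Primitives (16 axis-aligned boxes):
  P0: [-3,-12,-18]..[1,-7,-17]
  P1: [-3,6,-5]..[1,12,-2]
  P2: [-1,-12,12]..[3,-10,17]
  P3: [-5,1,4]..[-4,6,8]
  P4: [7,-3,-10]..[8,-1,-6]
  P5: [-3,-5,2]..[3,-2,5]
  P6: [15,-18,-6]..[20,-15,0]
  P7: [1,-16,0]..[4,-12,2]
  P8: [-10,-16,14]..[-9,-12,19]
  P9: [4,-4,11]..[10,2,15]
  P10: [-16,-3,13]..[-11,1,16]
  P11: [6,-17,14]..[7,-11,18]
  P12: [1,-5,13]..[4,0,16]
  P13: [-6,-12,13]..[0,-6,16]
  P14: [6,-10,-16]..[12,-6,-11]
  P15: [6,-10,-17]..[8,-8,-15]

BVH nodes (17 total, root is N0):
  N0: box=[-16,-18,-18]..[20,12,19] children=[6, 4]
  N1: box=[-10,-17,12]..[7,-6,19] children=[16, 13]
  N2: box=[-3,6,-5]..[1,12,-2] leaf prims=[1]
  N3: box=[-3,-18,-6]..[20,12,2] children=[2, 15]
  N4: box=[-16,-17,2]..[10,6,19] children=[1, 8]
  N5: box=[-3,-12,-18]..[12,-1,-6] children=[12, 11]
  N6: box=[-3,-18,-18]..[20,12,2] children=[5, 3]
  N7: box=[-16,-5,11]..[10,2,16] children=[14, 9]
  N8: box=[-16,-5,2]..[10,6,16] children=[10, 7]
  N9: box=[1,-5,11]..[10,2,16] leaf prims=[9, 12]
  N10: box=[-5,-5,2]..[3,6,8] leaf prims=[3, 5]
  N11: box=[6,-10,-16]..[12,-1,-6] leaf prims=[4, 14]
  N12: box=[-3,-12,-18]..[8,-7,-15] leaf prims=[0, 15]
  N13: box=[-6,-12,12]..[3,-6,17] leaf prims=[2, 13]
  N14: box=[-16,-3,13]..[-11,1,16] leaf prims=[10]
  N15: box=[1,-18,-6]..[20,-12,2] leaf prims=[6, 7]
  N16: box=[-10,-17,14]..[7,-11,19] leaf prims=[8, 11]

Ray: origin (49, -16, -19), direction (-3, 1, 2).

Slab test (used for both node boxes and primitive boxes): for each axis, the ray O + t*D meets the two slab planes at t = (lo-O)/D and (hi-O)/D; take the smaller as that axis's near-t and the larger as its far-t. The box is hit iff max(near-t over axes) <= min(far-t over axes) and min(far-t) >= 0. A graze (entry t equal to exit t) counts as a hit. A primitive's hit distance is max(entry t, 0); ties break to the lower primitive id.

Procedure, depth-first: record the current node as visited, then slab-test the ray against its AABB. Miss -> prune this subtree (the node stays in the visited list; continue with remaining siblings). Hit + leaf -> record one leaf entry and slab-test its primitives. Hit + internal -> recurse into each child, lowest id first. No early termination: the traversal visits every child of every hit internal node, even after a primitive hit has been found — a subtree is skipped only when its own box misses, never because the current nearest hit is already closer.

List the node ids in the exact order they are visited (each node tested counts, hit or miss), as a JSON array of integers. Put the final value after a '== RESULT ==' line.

Walk:
N0 x:[29/3,65/3] y:[-2,28] z:[1/2,19] -> hit [29/3,19], descend [4, 6]
  N4 x:[13,65/3] y:[-1,22] z:[21/2,19] -> hit [13,19], descend [1, 8]
    N1 x:[14,59/3] y:[-1,10] z:[31/2,19] -> miss, prune
    N8 x:[13,65/3] y:[11,22] z:[21/2,35/2] -> hit [13,35/2], descend [7, 10]
      N7 x:[13,65/3] y:[11,18] z:[15,35/2] -> hit [15,35/2], descend [9, 14]
        N9 x:[13,16] y:[11,18] z:[15,35/2] -> hit [15,16] leaf, test {P9@t=15, P12@t=16}
        N14 x:[20,65/3] y:[13,17] z:[16,35/2] -> miss, prune
      N10 x:[46/3,18] y:[11,22] z:[21/2,27/2] -> miss, prune
  N6 x:[29/3,52/3] y:[-2,28] z:[1/2,21/2] -> hit [29/3,21/2], descend [3, 5]
    N3 x:[29/3,52/3] y:[-2,28] z:[13/2,21/2] -> hit [29/3,21/2], descend [2, 15]
      N2 x:[16,52/3] y:[22,28] z:[7,17/2] -> miss, prune
      N15 x:[29/3,16] y:[-2,4] z:[13/2,21/2] -> miss, prune
    N5 x:[37/3,52/3] y:[4,15] z:[1/2,13/2] -> miss, prune

Visited [0, 4, 1, 8, 7, 9, 14, 10, 6, 3, 2, 15, 5]. Tests: 13 box, 1 leaf. Nearest: P9.

== RESULT ==
[0, 4, 1, 8, 7, 9, 14, 10, 6, 3, 2, 15, 5]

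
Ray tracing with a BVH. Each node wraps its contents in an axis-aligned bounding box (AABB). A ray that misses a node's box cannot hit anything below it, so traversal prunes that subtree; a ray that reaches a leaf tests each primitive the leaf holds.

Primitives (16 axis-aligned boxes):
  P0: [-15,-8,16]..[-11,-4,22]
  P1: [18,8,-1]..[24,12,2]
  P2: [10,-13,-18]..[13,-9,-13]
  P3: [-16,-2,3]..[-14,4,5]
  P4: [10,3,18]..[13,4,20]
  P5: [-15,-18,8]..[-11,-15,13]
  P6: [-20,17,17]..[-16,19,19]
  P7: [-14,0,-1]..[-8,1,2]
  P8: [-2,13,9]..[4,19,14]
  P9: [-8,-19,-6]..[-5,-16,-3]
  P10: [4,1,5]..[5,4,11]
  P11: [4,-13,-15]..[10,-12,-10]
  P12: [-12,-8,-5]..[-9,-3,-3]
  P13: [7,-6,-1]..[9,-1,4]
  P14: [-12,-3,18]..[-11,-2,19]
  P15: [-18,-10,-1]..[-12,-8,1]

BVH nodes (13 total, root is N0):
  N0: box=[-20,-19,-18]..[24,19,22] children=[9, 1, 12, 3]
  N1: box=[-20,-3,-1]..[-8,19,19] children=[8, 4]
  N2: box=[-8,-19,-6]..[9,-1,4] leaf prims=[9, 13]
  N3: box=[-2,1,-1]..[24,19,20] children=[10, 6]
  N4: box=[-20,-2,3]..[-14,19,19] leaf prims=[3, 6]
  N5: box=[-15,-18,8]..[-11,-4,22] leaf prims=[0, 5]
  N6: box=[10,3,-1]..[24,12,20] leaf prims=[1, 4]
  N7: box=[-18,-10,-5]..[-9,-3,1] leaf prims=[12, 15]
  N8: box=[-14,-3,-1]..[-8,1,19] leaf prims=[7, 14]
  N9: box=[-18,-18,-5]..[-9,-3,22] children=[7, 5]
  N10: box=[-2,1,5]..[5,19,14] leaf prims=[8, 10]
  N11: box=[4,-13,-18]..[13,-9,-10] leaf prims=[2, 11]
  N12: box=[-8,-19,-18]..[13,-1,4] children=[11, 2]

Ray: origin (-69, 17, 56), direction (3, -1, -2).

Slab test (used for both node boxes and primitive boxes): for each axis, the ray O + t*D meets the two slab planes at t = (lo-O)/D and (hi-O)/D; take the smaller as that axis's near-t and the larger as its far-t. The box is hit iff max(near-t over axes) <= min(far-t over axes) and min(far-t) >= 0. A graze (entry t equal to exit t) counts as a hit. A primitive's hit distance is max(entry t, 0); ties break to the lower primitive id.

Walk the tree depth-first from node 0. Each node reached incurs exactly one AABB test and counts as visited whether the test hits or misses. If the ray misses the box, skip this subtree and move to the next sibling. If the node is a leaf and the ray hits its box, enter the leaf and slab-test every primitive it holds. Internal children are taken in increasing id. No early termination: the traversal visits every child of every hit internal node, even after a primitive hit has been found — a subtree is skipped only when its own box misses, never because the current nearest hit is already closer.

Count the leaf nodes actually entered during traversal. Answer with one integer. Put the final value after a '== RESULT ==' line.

Traverse from the root:
N0 x:[49/3,31] y:[-2,36] z:[17,37] -> hit [17,31], descend [1, 3, 9, 12]
  N1 x:[49/3,61/3] y:[-2,20] z:[37/2,57/2] -> hit [37/2,20], descend [4, 8]
    N4 x:[49/3,55/3] y:[-2,19] z:[37/2,53/2] -> miss, prune
    N8 x:[55/3,61/3] y:[16,20] z:[37/2,57/2] -> hit [37/2,20] leaf, test {P7(miss), P14@t=19}
  N3 x:[67/3,31] y:[-2,16] z:[18,57/2] -> miss, prune
  N9 x:[17,20] y:[20,35] z:[17,61/2] -> hit [20,20], descend [5, 7]
    N5 x:[18,58/3] y:[21,35] z:[17,24] -> miss, prune
    N7 x:[17,20] y:[20,27] z:[55/2,61/2] -> miss, prune
  N12 x:[61/3,82/3] y:[18,36] z:[26,37] -> hit [26,82/3], descend [2, 11]
    N2 x:[61/3,26] y:[18,36] z:[26,31] -> hit [26,26] leaf, test {P9(miss), P13(miss)}
    N11 x:[73/3,82/3] y:[26,30] z:[33,37] -> miss, prune

Summary -> nodes [0, 1, 4, 8, 3, 9, 5, 7, 12, 2, 11]; box-tests=11; leaf-entries=2; first=P14

== RESULT ==
2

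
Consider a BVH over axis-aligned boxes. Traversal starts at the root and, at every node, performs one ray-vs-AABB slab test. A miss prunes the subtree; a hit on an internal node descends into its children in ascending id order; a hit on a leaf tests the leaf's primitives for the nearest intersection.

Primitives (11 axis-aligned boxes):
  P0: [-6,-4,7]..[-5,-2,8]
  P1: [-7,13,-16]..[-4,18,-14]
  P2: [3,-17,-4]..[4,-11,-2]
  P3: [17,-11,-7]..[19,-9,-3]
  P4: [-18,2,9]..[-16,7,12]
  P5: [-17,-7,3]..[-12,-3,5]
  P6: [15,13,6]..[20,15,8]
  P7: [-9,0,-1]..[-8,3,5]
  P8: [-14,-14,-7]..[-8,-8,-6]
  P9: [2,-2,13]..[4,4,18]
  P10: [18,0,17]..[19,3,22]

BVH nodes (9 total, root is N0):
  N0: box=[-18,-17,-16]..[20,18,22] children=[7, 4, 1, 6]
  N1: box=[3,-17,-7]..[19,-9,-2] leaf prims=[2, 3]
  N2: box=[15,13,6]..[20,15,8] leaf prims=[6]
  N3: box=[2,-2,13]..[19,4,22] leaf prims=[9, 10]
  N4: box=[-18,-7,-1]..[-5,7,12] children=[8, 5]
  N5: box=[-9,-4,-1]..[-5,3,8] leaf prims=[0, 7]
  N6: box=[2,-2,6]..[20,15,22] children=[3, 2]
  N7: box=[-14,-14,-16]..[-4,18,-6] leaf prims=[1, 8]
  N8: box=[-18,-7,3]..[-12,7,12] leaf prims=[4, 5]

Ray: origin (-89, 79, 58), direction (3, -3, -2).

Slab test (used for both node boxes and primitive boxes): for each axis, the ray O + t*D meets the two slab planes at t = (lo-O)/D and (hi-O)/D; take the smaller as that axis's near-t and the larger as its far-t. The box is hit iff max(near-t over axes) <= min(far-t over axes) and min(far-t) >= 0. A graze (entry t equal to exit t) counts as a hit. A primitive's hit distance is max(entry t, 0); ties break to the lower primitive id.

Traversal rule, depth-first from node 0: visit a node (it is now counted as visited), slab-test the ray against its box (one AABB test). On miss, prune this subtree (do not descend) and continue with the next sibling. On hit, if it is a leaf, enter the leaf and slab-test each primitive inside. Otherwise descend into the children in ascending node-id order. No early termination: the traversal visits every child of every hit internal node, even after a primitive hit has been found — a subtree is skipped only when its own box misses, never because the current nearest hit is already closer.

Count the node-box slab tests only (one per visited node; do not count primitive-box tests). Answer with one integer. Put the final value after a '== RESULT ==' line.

Traverse from the root:
N0 x:[71/3,109/3] y:[61/3,32] z:[18,37] -> hit [71/3,32], descend [1, 4, 6, 7]
  N1 x:[92/3,36] y:[88/3,32] z:[30,65/2] -> hit [92/3,32] leaf, test {P2@t=92/3, P3(miss)}
  N4 x:[71/3,28] y:[24,86/3] z:[23,59/2] -> hit [24,28], descend [5, 8]
    N5 x:[80/3,28] y:[76/3,83/3] z:[25,59/2] -> hit [80/3,83/3] leaf, test {P0(miss), P7(miss)}
    N8 x:[71/3,77/3] y:[24,86/3] z:[23,55/2] -> hit [24,77/3] leaf, test {P4@t=24, P5(miss)}
  N6 x:[91/3,109/3] y:[64/3,27] z:[18,26] -> miss, prune
  N7 x:[25,85/3] y:[61/3,31] z:[32,37] -> miss, prune

order=[0, 1, 4, 5, 8, 6, 7]  |boxes|=7  |leaves|=3  hit=P4

== RESULT ==
7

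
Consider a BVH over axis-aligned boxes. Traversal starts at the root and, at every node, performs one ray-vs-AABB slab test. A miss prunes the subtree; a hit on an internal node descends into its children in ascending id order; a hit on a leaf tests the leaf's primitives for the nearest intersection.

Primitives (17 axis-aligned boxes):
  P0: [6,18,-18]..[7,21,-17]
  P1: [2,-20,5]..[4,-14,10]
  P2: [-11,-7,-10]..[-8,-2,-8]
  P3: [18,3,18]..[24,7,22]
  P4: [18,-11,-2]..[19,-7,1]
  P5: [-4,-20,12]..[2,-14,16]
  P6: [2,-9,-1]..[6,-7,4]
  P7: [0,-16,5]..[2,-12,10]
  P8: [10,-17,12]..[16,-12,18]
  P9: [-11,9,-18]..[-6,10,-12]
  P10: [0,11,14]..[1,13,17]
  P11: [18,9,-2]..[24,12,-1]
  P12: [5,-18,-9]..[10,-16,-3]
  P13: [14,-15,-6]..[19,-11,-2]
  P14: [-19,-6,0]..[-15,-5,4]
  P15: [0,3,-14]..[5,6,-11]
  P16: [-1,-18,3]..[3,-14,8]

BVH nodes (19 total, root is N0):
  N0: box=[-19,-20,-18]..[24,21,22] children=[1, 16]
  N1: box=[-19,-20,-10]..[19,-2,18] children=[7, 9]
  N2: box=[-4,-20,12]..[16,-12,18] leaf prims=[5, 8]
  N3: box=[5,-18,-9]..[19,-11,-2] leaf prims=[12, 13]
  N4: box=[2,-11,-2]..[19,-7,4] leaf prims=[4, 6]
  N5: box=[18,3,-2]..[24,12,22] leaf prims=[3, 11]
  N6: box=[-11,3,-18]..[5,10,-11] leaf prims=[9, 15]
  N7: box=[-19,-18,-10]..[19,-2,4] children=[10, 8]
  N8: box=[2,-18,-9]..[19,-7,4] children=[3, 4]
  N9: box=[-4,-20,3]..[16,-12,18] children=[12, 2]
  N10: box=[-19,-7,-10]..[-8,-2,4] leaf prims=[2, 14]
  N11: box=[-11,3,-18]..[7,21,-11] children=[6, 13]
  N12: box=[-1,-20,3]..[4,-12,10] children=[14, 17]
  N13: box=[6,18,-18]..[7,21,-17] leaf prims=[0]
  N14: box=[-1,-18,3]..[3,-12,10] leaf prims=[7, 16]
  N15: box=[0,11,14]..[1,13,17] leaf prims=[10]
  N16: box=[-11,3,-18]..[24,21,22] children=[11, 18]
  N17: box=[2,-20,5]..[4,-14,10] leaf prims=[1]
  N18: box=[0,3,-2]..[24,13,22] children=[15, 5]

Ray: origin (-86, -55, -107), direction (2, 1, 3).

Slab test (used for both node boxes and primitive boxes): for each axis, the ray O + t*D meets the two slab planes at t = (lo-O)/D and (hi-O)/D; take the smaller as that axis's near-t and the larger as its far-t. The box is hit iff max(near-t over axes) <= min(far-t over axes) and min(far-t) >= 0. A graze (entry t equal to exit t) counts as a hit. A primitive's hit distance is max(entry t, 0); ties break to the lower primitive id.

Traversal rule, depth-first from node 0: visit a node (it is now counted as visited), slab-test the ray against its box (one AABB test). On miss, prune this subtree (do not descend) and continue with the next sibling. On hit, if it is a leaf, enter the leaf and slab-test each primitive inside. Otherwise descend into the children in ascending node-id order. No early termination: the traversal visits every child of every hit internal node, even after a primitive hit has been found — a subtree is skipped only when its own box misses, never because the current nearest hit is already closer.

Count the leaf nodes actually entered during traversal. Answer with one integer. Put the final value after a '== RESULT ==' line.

Walk:
N0 x:[67/2,55] y:[35,76] z:[89/3,43] -> hit [35,43], descend [1, 16]
  N1 x:[67/2,105/2] y:[35,53] z:[97/3,125/3] -> hit [35,125/3], descend [7, 9]
    N7 x:[67/2,105/2] y:[37,53] z:[97/3,37] -> hit [37,37], descend [8, 10]
      N8 x:[44,105/2] y:[37,48] z:[98/3,37] -> miss, prune
      N10 x:[67/2,39] y:[48,53] z:[97/3,37] -> miss, prune
    N9 x:[41,51] y:[35,43] z:[110/3,125/3] -> hit [41,125/3], descend [2, 12]
      N2 x:[41,51] y:[35,43] z:[119/3,125/3] -> hit [41,125/3] leaf, test {P5@t=41, P8(miss)}
      N12 x:[85/2,45] y:[35,43] z:[110/3,39] -> miss, prune
  N16 x:[75/2,55] y:[58,76] z:[89/3,43] -> miss, prune

order=[0, 1, 7, 8, 10, 9, 2, 12, 16]  |boxes|=9  |leaves|=1  hit=P5

== RESULT ==
1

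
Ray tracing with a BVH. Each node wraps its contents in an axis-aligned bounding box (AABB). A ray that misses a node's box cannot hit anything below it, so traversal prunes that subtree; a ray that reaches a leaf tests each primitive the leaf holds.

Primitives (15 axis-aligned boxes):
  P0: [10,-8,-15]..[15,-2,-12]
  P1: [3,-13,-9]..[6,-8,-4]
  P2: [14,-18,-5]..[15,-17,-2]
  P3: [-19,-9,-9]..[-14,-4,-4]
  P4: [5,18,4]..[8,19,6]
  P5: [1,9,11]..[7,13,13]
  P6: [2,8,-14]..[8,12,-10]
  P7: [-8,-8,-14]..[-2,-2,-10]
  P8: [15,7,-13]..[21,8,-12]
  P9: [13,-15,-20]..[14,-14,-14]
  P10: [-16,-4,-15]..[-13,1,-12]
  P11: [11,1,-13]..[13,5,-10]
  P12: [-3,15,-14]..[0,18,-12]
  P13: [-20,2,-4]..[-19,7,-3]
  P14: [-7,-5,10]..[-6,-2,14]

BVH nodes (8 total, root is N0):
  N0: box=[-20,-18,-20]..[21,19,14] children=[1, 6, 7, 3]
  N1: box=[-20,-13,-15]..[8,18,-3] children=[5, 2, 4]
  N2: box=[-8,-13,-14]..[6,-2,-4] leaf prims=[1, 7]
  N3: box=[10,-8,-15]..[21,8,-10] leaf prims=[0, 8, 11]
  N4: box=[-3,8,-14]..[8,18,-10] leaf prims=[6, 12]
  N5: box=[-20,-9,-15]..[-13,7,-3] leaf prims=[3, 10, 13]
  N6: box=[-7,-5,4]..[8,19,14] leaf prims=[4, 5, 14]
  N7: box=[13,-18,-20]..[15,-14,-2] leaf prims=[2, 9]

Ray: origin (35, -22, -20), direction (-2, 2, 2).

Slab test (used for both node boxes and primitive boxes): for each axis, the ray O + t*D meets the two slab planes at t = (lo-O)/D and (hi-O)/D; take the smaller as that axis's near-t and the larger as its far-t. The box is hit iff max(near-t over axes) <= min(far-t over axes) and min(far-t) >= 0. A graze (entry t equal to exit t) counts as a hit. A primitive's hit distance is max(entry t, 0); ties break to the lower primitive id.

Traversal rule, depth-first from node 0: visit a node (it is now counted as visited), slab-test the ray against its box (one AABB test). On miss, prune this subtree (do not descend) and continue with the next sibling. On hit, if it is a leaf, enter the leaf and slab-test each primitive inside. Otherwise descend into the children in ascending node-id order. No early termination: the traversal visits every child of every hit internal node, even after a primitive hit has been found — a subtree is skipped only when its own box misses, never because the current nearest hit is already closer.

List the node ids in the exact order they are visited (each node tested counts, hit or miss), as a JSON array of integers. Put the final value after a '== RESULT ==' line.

Walk:
N0 x:[7,55/2] y:[2,41/2] z:[0,17] -> hit [7,17], descend [1, 3, 6, 7]
  N1 x:[27/2,55/2] y:[9/2,20] z:[5/2,17/2] -> miss, prune
  N3 x:[7,25/2] y:[7,15] z:[5/2,5] -> miss, prune
  N6 x:[27/2,21] y:[17/2,41/2] z:[12,17] -> hit [27/2,17] leaf, test {P4(miss), P5@t=31/2, P14(miss)}
  N7 x:[10,11] y:[2,4] z:[0,9] -> miss, prune

Visited [0, 1, 3, 6, 7]. Tests: 5 box, 1 leaf. Nearest: P5.

== RESULT ==
[0, 1, 3, 6, 7]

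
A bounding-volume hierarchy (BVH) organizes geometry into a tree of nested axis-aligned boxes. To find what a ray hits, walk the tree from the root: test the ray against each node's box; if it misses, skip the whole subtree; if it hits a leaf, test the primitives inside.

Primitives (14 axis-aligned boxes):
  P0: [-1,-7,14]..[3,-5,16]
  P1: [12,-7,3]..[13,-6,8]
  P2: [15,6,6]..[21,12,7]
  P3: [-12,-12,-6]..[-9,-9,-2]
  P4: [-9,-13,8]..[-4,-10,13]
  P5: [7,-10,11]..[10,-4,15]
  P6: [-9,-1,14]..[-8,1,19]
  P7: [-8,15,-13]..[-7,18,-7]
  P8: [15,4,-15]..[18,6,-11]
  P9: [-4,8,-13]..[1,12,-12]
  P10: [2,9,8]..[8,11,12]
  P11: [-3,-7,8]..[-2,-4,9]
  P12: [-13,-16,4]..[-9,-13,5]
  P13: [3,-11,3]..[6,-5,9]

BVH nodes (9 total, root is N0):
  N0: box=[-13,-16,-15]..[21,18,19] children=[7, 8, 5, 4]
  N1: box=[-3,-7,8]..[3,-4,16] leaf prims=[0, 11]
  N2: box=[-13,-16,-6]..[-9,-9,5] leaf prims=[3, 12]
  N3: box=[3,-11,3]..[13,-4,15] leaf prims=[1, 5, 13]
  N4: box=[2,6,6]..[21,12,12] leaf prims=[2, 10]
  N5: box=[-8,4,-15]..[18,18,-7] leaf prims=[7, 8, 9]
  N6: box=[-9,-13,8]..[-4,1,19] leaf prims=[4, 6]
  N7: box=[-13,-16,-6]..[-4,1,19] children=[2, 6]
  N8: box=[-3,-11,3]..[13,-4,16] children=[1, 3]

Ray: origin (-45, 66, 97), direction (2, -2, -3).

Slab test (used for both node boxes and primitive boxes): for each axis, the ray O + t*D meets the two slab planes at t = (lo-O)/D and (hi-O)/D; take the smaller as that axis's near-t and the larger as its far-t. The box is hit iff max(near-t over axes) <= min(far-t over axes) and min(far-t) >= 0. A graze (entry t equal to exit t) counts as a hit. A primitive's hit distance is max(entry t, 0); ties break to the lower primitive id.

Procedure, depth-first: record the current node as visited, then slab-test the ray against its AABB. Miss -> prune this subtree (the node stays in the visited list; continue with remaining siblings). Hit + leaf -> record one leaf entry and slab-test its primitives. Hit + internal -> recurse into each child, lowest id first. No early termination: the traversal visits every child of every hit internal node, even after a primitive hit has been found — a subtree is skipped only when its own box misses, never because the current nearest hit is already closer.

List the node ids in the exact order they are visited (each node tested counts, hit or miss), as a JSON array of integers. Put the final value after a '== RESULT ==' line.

Traverse from the root:
N0 x:[16,33] y:[24,41] z:[26,112/3] -> hit [26,33], descend [4, 5, 7, 8]
  N4 x:[47/2,33] y:[27,30] z:[85/3,91/3] -> hit [85/3,30] leaf, test {P2@t=30, P10(miss)}
  N5 x:[37/2,63/2] y:[24,31] z:[104/3,112/3] -> miss, prune
  N7 x:[16,41/2] y:[65/2,41] z:[26,103/3] -> miss, prune
  N8 x:[21,29] y:[35,77/2] z:[27,94/3] -> miss, prune

order=[0, 4, 5, 7, 8]  |boxes|=5  |leaves|=1  hit=P2

== RESULT ==
[0, 4, 5, 7, 8]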